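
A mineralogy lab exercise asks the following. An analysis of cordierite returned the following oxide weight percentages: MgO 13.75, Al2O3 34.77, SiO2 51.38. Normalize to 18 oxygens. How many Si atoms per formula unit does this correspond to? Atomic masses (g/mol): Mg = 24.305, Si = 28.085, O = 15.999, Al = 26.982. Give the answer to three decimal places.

MgO: 13.75/40.304 = 0.34116 mol → 0.34116 mol Mg, 0.34116 mol O.
Al2O3: 34.77/101.961 = 0.34101 mol → 0.68202 mol Al, 1.02303 mol O.
SiO2: 51.38/60.083 = 0.85515 mol → 0.85515 mol Si, 1.71030 mol O.
Total oxygen = 3.07449 mol. Normalization factor = 18/3.07449 = 5.85463.
Si per 18 O = 0.85515 × 5.85463 = 5.007.

5.007 Si apfu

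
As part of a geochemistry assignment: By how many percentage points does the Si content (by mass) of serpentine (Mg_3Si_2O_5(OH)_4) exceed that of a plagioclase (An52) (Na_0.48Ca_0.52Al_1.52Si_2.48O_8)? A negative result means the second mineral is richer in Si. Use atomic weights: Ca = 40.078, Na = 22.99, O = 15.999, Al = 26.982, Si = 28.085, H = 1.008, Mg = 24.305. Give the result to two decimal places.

Si in Mg_3Si_2O_5(OH)_4: molar mass 277.108 g/mol; 2×28.085 = 56.170 g → 20.27 wt%.
Si in Na_0.48Ca_0.52Al_1.52Si_2.48O_8: molar mass 270.531 g/mol; 2.48×28.085 = 69.651 g → 25.75 wt%.
Difference = 20.27 − 25.75 = -5.48 percentage points.

-5.48 percentage points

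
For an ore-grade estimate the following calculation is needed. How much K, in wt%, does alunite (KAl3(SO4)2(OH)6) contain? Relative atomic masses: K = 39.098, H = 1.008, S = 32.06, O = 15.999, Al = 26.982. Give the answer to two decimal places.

9.44 wt%

Formula mass = 1*39.098 + 3*26.982 + 2*32.06 + 14*15.999 + 6*1.008 = 414.198 g/mol, of which 39.098 g is K.
So K makes up 39.098/414.198 = 0.0944 of the mass, i.e. 9.44%.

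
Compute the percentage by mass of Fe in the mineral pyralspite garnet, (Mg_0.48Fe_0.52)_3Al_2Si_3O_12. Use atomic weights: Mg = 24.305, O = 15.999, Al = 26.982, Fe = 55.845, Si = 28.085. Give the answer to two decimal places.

19.26 mass %

Molar mass of (Mg_0.48Fe_0.52)_3Al_2Si_3O_12: 1.44×24.305 + 1.56×55.845 + 2×26.982 + 3×28.085 + 12×15.999 = 452.324 g/mol.
Mass of Fe per formula unit: 1.56 × 55.845 = 87.118 g.
Weight fraction Fe = 87.118 / 452.324 = 0.1926.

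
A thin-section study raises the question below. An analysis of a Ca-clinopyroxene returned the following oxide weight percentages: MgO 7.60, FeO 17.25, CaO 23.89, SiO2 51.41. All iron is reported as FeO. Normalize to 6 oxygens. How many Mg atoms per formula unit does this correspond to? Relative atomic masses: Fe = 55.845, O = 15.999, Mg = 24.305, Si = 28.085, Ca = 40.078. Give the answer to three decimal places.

0.441 Mg apfu

MgO (M=40.304): mol = 0.18857; Mg = 0.18857, O = 0.18857.
FeO (M=71.844): mol = 0.24010; Fe = 0.24010, O = 0.24010.
CaO (M=56.077): mol = 0.42602; Ca = 0.42602, O = 0.42602.
SiO2 (M=60.083): mol = 0.85565; Si = 0.85565, O = 1.71130.
ΣO = 2.56599; factor = 6/ΣO = 2.33828.
Mg apfu = 0.18857 × 2.33828 = 0.441.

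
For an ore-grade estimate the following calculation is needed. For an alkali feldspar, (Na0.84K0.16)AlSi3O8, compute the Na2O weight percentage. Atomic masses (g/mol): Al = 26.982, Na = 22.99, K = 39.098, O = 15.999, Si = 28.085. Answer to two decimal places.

Formula mass = 264.796 g/mol.
0.84 Na → 0.4200 mol Na2O per formula unit; M(Na2O) = 61.979, so Na2O mass = 26.031 g.
26.031/264.796 × 100 = 9.83 wt%.

9.83 wt%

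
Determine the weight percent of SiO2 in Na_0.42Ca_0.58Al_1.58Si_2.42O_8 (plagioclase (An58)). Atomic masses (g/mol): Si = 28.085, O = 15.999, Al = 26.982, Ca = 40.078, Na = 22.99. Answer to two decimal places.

M(Na_0.42Ca_0.58Al_1.58Si_2.42O_8) = 271.490 g/mol; M(SiO2) = 60.083 g/mol.
Moles SiO2 per formula unit = 2.42 Si ÷ 1 = 2.4200.
SiO2 fraction = (2.4200 × 60.083) / 271.490 = 145.401/271.490 = 0.5356.

53.56 wt%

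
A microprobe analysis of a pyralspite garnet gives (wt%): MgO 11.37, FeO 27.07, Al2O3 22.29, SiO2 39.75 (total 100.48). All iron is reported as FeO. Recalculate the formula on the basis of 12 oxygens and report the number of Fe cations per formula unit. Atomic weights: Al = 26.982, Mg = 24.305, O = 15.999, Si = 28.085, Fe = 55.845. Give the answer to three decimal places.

11.37 wt% MgO ÷ 40.304 g/mol = 0.28211 mol, giving 0.28211 Mg and 0.28211 O.
27.07 wt% FeO ÷ 71.844 g/mol = 0.37679 mol, giving 0.37679 Fe and 0.37679 O.
22.29 wt% Al2O3 ÷ 101.961 g/mol = 0.21861 mol, giving 0.43722 Al and 0.65583 O.
39.75 wt% SiO2 ÷ 60.083 g/mol = 0.66158 mol, giving 0.66158 Si and 1.32316 O.
Oxygen sums to 2.63789; scaling by 12/2.63789 = 4.54909 puts the formula on 12 O.
Fe: 0.37679 × 4.54909 = 1.714 atoms per formula unit.

1.714 Fe apfu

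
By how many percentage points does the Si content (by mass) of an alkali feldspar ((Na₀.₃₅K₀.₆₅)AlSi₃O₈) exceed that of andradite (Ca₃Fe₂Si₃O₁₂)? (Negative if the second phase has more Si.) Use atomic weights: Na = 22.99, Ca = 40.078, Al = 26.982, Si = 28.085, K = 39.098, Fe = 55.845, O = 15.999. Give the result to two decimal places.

14.32 percentage points

M((Na₀.₃₅K₀.₆₅)AlSi₃O₈) = 272.689 g/mol, so wt% Si = 84.255/272.689 × 100 = 30.90%.
M(Ca₃Fe₂Si₃O₁₂) = 508.167 g/mol, so wt% Si = 84.255/508.167 × 100 = 16.58%.
30.90 − 16.58 = 14.32 pp.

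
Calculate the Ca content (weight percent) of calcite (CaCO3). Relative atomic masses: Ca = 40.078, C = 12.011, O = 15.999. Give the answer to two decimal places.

Formula mass = 1×40.078 + 1×12.011 + 3×15.999 = 100.086 g/mol, of which 40.078 g is Ca.
So Ca makes up 40.078/100.086 = 0.4004 of the mass, i.e. 40.04%.

40.04 weight percent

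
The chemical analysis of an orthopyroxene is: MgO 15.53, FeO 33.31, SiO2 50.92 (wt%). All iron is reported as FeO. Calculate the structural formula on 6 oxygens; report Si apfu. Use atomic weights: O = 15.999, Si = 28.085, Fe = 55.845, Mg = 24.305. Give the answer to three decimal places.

1.999 Si apfu

15.53 wt% MgO ÷ 40.304 g/mol = 0.38532 mol, giving 0.38532 Mg and 0.38532 O.
33.31 wt% FeO ÷ 71.844 g/mol = 0.46364 mol, giving 0.46364 Fe and 0.46364 O.
50.92 wt% SiO2 ÷ 60.083 g/mol = 0.84749 mol, giving 0.84749 Si and 1.69498 O.
Oxygen sums to 2.54394; scaling by 6/2.54394 = 2.35855 puts the formula on 6 O.
Si: 0.84749 × 2.35855 = 1.999 atoms per formula unit.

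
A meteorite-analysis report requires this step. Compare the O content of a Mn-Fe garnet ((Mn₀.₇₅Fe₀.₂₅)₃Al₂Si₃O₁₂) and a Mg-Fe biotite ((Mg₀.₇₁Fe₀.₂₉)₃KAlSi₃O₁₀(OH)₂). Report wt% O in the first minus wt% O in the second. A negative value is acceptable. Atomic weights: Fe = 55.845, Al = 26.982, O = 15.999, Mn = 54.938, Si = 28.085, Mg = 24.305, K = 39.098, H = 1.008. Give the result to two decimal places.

-4.44 percentage points

First mineral: 191.988 g O in 495.701 g formula = 38.73 wt% O.
Second mineral: 191.988 g O in 444.694 g formula = 43.17 wt% O.
38.73% − 43.17% gives a difference of -4.44 percentage points.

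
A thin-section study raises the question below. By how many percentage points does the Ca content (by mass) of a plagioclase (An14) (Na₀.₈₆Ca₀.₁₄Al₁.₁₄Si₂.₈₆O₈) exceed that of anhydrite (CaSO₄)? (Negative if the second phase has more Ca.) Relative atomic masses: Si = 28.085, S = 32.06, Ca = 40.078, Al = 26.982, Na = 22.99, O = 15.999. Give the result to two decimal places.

First mineral: 5.611 g Ca in 264.457 g formula = 2.12 wt% Ca.
Second mineral: 40.078 g Ca in 136.134 g formula = 29.44 wt% Ca.
2.12% − 29.44% gives a difference of -27.32 percentage points.

-27.32 percentage points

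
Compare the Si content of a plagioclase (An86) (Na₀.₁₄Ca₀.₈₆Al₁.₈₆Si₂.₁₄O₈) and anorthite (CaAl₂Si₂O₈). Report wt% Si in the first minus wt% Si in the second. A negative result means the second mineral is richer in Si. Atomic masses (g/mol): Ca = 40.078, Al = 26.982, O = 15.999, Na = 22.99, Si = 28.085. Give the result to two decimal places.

Si in Na₀.₁₄Ca₀.₈₆Al₁.₈₆Si₂.₁₄O₈: molar mass 275.966 g/mol; 2.14×28.085 = 60.102 g → 21.78 wt%.
Si in CaAl₂Si₂O₈: molar mass 278.204 g/mol; 2×28.085 = 56.170 g → 20.19 wt%.
Difference = 21.78 − 20.19 = 1.59 percentage points.

1.59 percentage points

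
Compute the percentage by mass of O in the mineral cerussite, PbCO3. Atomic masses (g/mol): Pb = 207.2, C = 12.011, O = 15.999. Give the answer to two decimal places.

17.96 mass %

Molar mass of PbCO3: 1*207.2 + 1*12.011 + 3*15.999 = 267.208 g/mol.
Mass of O per formula unit: 3 × 15.999 = 47.997 g.
Weight fraction O = 47.997 / 267.208 = 0.1796.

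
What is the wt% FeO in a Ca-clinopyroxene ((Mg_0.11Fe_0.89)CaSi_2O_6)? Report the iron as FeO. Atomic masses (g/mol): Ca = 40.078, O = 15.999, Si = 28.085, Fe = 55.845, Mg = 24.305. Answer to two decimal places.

26.14 wt%

M((Mg_0.11Fe_0.89)CaSi_2O_6) = 244.618 g/mol; M(FeO) = 71.844 g/mol.
Moles FeO per formula unit = 0.89 Fe ÷ 1 = 0.8900.
FeO fraction = (0.8900 × 71.844) / 244.618 = 63.941/244.618 = 0.2614.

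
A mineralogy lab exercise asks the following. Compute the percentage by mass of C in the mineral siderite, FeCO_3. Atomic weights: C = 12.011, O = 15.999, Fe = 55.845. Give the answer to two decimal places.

10.37 mass %

Molar mass of FeCO_3: 1*55.845 + 1*12.011 + 3*15.999 = 115.853 g/mol.
Mass of C per formula unit: 1 × 12.011 = 12.011 g.
Weight fraction C = 12.011 / 115.853 = 0.1037.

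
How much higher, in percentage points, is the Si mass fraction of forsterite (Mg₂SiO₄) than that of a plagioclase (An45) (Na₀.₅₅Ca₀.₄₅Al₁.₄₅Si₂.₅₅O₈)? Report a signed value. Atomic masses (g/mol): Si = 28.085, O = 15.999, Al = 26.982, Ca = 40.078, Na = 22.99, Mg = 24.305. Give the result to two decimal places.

First mineral: 28.085 g Si in 140.691 g formula = 19.96 wt% Si.
Second mineral: 71.617 g Si in 269.412 g formula = 26.58 wt% Si.
19.96% − 26.58% gives a difference of -6.62 percentage points.

-6.62 percentage points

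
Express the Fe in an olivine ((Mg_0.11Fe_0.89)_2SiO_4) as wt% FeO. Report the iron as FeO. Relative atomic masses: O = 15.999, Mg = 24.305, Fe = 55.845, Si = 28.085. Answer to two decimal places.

Formula mass = 196.832 g/mol.
1.78 Fe → 1.7800 mol FeO per formula unit; M(FeO) = 71.844, so FeO mass = 127.882 g.
127.882/196.832 × 100 = 64.97 wt%.

64.97 wt%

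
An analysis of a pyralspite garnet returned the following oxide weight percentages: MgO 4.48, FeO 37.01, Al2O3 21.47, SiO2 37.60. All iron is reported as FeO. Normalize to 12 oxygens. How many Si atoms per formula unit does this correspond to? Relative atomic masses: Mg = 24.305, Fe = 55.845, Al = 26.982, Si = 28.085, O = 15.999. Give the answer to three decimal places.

4.48 wt% MgO ÷ 40.304 g/mol = 0.11116 mol, giving 0.11116 Mg and 0.11116 O.
37.01 wt% FeO ÷ 71.844 g/mol = 0.51514 mol, giving 0.51514 Fe and 0.51514 O.
21.47 wt% Al2O3 ÷ 101.961 g/mol = 0.21057 mol, giving 0.42114 Al and 0.63171 O.
37.60 wt% SiO2 ÷ 60.083 g/mol = 0.62580 mol, giving 0.62580 Si and 1.25160 O.
Oxygen sums to 2.50961; scaling by 12/2.50961 = 4.78162 puts the formula on 12 O.
Si: 0.62580 × 4.78162 = 2.992 atoms per formula unit.

2.992 Si apfu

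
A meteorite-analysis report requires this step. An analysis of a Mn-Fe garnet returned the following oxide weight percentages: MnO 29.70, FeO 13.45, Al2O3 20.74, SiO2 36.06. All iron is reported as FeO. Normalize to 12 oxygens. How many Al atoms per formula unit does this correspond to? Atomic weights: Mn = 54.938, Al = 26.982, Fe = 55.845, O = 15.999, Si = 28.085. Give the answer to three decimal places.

2.020 Al apfu

MnO: 29.70/70.937 = 0.41868 mol → 0.41868 mol Mn, 0.41868 mol O.
FeO: 13.45/71.844 = 0.18721 mol → 0.18721 mol Fe, 0.18721 mol O.
Al2O3: 20.74/101.961 = 0.20341 mol → 0.40682 mol Al, 0.61023 mol O.
SiO2: 36.06/60.083 = 0.60017 mol → 0.60017 mol Si, 1.20034 mol O.
Total oxygen = 2.41646 mol. Normalization factor = 12/2.41646 = 4.96594.
Al per 12 O = 0.40682 × 4.96594 = 2.020.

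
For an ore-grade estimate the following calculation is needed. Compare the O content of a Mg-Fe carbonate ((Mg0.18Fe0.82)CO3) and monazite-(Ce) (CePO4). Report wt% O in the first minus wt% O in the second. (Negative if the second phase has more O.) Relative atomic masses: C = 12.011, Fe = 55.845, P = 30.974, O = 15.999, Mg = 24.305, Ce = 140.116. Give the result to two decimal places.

M((Mg0.18Fe0.82)CO3) = 110.176 g/mol, so wt% O = 47.997/110.176 × 100 = 43.56%.
M(CePO4) = 235.086 g/mol, so wt% O = 63.996/235.086 × 100 = 27.22%.
43.56 − 27.22 = 16.34 pp.

16.34 percentage points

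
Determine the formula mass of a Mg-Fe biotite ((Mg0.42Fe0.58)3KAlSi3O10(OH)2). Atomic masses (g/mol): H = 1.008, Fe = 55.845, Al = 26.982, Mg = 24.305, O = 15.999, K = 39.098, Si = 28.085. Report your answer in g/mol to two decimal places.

The formula mass is the sum 1.26×24.305 + 1.74×55.845 + 1×39.098 + 1×26.982 + 3×28.085 + 12×15.999 + 2×1.008.

472.13 g/mol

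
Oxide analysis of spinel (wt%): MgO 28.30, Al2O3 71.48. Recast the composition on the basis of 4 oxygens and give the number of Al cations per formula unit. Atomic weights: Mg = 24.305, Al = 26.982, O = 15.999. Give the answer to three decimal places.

1.999 Al apfu

28.30 wt% MgO ÷ 40.304 g/mol = 0.70216 mol, giving 0.70216 Mg and 0.70216 O.
71.48 wt% Al2O3 ÷ 101.961 g/mol = 0.70105 mol, giving 1.40210 Al and 2.10315 O.
Oxygen sums to 2.80531; scaling by 4/2.80531 = 1.42587 puts the formula on 4 O.
Al: 1.40210 × 1.42587 = 1.999 atoms per formula unit.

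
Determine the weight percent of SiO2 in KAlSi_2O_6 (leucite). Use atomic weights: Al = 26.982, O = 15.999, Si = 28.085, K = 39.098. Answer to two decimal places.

55.06 wt%

M(KAlSi_2O_6) = 218.244 g/mol; M(SiO2) = 60.083 g/mol.
Moles SiO2 per formula unit = 2 Si ÷ 1 = 2.0000.
SiO2 fraction = (2.0000 × 60.083) / 218.244 = 120.166/218.244 = 0.5506.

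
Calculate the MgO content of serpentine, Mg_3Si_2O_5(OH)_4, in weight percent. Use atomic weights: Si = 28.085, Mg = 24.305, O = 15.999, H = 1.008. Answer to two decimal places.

M(Mg_3Si_2O_5(OH)_4) = 277.108 g/mol; M(MgO) = 40.304 g/mol.
Moles MgO per formula unit = 3 Mg ÷ 1 = 3.0000.
MgO fraction = (3.0000 × 40.304) / 277.108 = 120.912/277.108 = 0.4363.

43.63 wt%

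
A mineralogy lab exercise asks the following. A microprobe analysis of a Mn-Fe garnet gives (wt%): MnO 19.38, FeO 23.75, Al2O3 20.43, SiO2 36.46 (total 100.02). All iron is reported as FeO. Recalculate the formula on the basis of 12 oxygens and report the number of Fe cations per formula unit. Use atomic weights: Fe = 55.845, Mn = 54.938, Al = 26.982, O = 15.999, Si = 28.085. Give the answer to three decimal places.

1.640 Fe apfu

MnO: 19.38/70.937 = 0.27320 mol → 0.27320 mol Mn, 0.27320 mol O.
FeO: 23.75/71.844 = 0.33058 mol → 0.33058 mol Fe, 0.33058 mol O.
Al2O3: 20.43/101.961 = 0.20037 mol → 0.40074 mol Al, 0.60111 mol O.
SiO2: 36.46/60.083 = 0.60683 mol → 0.60683 mol Si, 1.21366 mol O.
Total oxygen = 2.41855 mol. Normalization factor = 12/2.41855 = 4.96165.
Fe per 12 O = 0.33058 × 4.96165 = 1.640.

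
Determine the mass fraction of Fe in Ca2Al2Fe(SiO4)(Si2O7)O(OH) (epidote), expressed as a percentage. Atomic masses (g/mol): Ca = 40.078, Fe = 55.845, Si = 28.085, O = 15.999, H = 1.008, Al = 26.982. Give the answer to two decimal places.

M(Ca2Al2Fe(SiO4)(Si2O7)O(OH)) = 483.215 g/mol.
Fe contributes 1 × 55.845 = 55.845 g per mole.
55.845/483.215 = 0.1156 → 11.56%.

11.56 wt%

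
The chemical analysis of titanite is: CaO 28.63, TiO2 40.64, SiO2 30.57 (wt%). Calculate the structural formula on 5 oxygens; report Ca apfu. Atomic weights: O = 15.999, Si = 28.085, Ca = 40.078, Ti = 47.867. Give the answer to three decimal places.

1.003 Ca apfu

28.63 wt% CaO ÷ 56.077 g/mol = 0.51055 mol, giving 0.51055 Ca and 0.51055 O.
40.64 wt% TiO2 ÷ 79.865 g/mol = 0.50886 mol, giving 0.50886 Ti and 1.01772 O.
30.57 wt% SiO2 ÷ 60.083 g/mol = 0.50880 mol, giving 0.50880 Si and 1.01760 O.
Oxygen sums to 2.54587; scaling by 5/2.54587 = 1.96397 puts the formula on 5 O.
Ca: 0.51055 × 1.96397 = 1.003 atoms per formula unit.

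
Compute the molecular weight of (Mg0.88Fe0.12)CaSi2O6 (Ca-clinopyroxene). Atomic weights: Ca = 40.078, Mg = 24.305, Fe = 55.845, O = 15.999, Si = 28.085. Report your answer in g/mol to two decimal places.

220.33 g/mol

M = 0.88(24.305) + 0.12(55.845) + 1(40.078) + 2(28.085) + 6(15.999)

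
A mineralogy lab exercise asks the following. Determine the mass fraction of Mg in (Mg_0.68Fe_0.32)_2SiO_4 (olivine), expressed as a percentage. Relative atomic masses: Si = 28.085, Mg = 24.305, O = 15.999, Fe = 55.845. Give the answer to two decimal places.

20.55 mass %

Formula mass = 1.36×24.305 + 0.64×55.845 + 1×28.085 + 4×15.999 = 160.877 g/mol, of which 33.055 g is Mg.
So Mg makes up 33.055/160.877 = 0.2055 of the mass, i.e. 20.55%.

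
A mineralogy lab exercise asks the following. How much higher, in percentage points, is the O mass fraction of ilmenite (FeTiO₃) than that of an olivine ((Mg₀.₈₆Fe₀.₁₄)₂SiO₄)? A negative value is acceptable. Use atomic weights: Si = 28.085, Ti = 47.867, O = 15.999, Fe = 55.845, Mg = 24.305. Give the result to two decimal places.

-11.16 percentage points

O in FeTiO₃: molar mass 151.709 g/mol; 3×15.999 = 47.997 g → 31.64 wt%.
O in (Mg₀.₈₆Fe₀.₁₄)₂SiO₄: molar mass 149.522 g/mol; 4×15.999 = 63.996 g → 42.80 wt%.
Difference = 31.64 − 42.80 = -11.16 percentage points.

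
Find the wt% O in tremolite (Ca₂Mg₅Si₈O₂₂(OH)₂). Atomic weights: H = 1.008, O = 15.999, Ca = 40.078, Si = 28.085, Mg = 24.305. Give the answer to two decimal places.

Molar mass of Ca₂Mg₅Si₈O₂₂(OH)₂: 2×40.078 + 5×24.305 + 8×28.085 + 24×15.999 + 2×1.008 = 812.353 g/mol.
Mass of O per formula unit: 24 × 15.999 = 383.976 g.
Weight fraction O = 383.976 / 812.353 = 0.4727.

47.27 weight percent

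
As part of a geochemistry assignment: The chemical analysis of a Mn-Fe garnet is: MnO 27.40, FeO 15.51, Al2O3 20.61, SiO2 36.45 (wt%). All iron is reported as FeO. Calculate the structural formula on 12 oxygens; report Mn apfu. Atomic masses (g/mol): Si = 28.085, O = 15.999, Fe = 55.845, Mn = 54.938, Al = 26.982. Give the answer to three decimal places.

MnO: 27.40/70.937 = 0.38626 mol → 0.38626 mol Mn, 0.38626 mol O.
FeO: 15.51/71.844 = 0.21588 mol → 0.21588 mol Fe, 0.21588 mol O.
Al2O3: 20.61/101.961 = 0.20214 mol → 0.40428 mol Al, 0.60642 mol O.
SiO2: 36.45/60.083 = 0.60666 mol → 0.60666 mol Si, 1.21332 mol O.
Total oxygen = 2.42188 mol. Normalization factor = 12/2.42188 = 4.95483.
Mn per 12 O = 0.38626 × 4.95483 = 1.914.

1.914 Mn apfu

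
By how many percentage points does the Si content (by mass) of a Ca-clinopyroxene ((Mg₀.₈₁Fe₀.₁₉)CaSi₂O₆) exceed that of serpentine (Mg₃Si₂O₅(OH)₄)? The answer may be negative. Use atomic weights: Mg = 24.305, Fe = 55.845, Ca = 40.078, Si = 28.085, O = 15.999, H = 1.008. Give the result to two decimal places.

First mineral: 56.170 g Si in 222.540 g formula = 25.24 wt% Si.
Second mineral: 56.170 g Si in 277.108 g formula = 20.27 wt% Si.
25.24% − 20.27% gives a difference of 4.97 percentage points.

4.97 percentage points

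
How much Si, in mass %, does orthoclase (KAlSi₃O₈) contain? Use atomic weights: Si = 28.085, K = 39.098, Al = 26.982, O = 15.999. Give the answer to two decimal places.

Formula mass = 1*39.098 + 1*26.982 + 3*28.085 + 8*15.999 = 278.327 g/mol, of which 84.255 g is Si.
So Si makes up 84.255/278.327 = 0.3027 of the mass, i.e. 30.27%.

30.27 mass %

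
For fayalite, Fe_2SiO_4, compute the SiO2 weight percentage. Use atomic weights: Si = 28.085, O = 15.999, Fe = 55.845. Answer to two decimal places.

29.49 wt%

Formula mass = 203.771 g/mol.
1 Si → 1.0000 mol SiO2 per formula unit; M(SiO2) = 60.083, so SiO2 mass = 60.083 g.
60.083/203.771 × 100 = 29.49 wt%.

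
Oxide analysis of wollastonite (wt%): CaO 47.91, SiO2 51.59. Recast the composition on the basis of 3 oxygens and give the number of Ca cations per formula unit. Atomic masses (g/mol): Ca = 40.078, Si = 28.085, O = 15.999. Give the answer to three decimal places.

CaO (M=56.077): mol = 0.85436; Ca = 0.85436, O = 0.85436.
SiO2 (M=60.083): mol = 0.85865; Si = 0.85865, O = 1.71730.
ΣO = 2.57166; factor = 3/ΣO = 1.16656.
Ca apfu = 0.85436 × 1.16656 = 0.997.

0.997 Ca apfu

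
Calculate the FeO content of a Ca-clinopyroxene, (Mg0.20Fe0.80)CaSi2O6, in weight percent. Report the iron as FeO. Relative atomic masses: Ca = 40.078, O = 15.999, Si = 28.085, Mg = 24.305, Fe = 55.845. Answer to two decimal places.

Formula mass = 241.779 g/mol.
0.80 Fe → 0.8000 mol FeO per formula unit; M(FeO) = 71.844, so FeO mass = 57.475 g.
57.475/241.779 × 100 = 23.77 wt%.

23.77 wt%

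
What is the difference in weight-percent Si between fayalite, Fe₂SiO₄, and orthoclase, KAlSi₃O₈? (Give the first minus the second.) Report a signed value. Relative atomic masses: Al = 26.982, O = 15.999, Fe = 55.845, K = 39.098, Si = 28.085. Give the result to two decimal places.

First mineral: 28.085 g Si in 203.771 g formula = 13.78 wt% Si.
Second mineral: 84.255 g Si in 278.327 g formula = 30.27 wt% Si.
13.78% − 30.27% gives a difference of -16.49 percentage points.

-16.49 percentage points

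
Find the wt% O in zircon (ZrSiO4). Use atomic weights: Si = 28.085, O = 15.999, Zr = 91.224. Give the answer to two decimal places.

Formula mass = 1×91.224 + 1×28.085 + 4×15.999 = 183.305 g/mol, of which 63.996 g is O.
So O makes up 63.996/183.305 = 0.3491 of the mass, i.e. 34.91%.

34.91 mass %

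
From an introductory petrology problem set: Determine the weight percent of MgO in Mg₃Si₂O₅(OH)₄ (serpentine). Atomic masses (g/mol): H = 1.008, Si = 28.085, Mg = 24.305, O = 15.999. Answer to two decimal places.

Formula mass = 277.108 g/mol.
3 Mg → 3.0000 mol MgO per formula unit; M(MgO) = 40.304, so MgO mass = 120.912 g.
120.912/277.108 × 100 = 43.63 wt%.

43.63 wt%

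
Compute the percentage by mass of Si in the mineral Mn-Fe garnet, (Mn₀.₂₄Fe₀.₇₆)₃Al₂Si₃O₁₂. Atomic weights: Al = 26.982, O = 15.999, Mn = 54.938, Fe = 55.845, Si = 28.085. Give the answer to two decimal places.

Molar mass of (Mn₀.₂₄Fe₀.₇₆)₃Al₂Si₃O₁₂: 0.72·54.938 + 2.28·55.845 + 2·26.982 + 3·28.085 + 12·15.999 = 497.089 g/mol.
Mass of Si per formula unit: 3 × 28.085 = 84.255 g.
Weight fraction Si = 84.255 / 497.089 = 0.1695.

16.95 wt%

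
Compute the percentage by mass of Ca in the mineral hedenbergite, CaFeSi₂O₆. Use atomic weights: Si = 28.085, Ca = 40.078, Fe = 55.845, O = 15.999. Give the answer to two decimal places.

Formula mass = 1*40.078 + 1*55.845 + 2*28.085 + 6*15.999 = 248.087 g/mol, of which 40.078 g is Ca.
So Ca makes up 40.078/248.087 = 0.1615 of the mass, i.e. 16.15%.

16.15 weight percent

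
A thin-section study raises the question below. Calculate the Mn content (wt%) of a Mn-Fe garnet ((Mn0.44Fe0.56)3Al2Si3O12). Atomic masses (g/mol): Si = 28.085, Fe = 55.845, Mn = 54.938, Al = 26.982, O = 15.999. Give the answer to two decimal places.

14.60 wt%

Formula mass = 1.32×54.938 + 1.68×55.845 + 2×26.982 + 3×28.085 + 12×15.999 = 496.545 g/mol, of which 72.518 g is Mn.
So Mn makes up 72.518/496.545 = 0.1460 of the mass, i.e. 14.60%.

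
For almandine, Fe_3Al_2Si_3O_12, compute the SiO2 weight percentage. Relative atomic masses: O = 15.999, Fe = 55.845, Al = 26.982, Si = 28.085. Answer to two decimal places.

36.21 wt%

Formula mass = 497.742 g/mol.
3 Si → 3.0000 mol SiO2 per formula unit; M(SiO2) = 60.083, so SiO2 mass = 180.249 g.
180.249/497.742 × 100 = 36.21 wt%.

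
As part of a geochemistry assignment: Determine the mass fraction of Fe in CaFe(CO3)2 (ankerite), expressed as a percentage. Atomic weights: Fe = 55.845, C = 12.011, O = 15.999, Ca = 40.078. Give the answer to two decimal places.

25.86 mass %

M(CaFe(CO3)2) = 215.939 g/mol.
Fe contributes 1 × 55.845 = 55.845 g per mole.
55.845/215.939 = 0.2586 → 25.86%.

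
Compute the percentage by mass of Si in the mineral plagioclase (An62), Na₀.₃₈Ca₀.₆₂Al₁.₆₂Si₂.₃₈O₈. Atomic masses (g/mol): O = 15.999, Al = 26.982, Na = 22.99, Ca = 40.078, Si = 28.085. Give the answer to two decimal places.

24.56 mass %

Formula mass = 0.38*22.99 + 0.62*40.078 + 1.62*26.982 + 2.38*28.085 + 8*15.999 = 272.130 g/mol, of which 66.842 g is Si.
So Si makes up 66.842/272.130 = 0.2456 of the mass, i.e. 24.56%.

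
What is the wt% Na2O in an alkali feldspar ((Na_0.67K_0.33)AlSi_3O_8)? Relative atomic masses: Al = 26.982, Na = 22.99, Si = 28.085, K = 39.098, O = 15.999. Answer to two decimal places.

Molar mass of (Na_0.67K_0.33)AlSi_3O_8 = 0.67·22.99 + 0.33·39.098 + 1·26.982 + 3·28.085 + 8·15.999 = 267.535 g/mol.
Each formula unit contains 0.67 Na, equivalent to 0.67/2 = 0.3350 mol Na2O.
M(Na2O) = 2×22.99 + 1×15.999 = 61.979 g/mol.
Mass of Na2O per formula unit = 0.3350 × 61.979 = 20.763 g.
Na2O wt% = 20.763 / 267.535 × 100 = 7.76%.

7.76 wt%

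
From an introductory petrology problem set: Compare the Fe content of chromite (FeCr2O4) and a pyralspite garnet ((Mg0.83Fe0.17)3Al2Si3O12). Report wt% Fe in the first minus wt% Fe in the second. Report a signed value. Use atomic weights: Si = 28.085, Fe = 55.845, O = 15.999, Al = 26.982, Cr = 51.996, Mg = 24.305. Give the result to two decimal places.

18.16 percentage points

Fe in FeCr2O4: molar mass 223.833 g/mol; 1×55.845 = 55.845 g → 24.95 wt%.
Fe in (Mg0.83Fe0.17)3Al2Si3O12: molar mass 419.207 g/mol; 0.51×55.845 = 28.481 g → 6.79 wt%.
Difference = 24.95 − 6.79 = 18.16 percentage points.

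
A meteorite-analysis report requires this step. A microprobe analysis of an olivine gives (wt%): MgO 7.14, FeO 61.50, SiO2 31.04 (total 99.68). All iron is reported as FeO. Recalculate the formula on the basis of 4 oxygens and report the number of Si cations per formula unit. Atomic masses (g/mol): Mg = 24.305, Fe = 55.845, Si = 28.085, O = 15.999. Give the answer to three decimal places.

MgO: 7.14/40.304 = 0.17715 mol → 0.17715 mol Mg, 0.17715 mol O.
FeO: 61.50/71.844 = 0.85602 mol → 0.85602 mol Fe, 0.85602 mol O.
SiO2: 31.04/60.083 = 0.51662 mol → 0.51662 mol Si, 1.03324 mol O.
Total oxygen = 2.06641 mol. Normalization factor = 4/2.06641 = 1.93572.
Si per 4 O = 0.51662 × 1.93572 = 1.000.

1.000 Si apfu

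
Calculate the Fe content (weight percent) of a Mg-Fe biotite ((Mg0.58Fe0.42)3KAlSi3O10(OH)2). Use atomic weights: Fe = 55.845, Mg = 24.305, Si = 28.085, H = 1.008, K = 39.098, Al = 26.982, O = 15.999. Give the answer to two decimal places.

15.40 weight percent

Molar mass of (Mg0.58Fe0.42)3KAlSi3O10(OH)2: 1.74·24.305 + 1.26·55.845 + 1·39.098 + 1·26.982 + 3·28.085 + 12·15.999 + 2·1.008 = 456.994 g/mol.
Mass of Fe per formula unit: 1.26 × 55.845 = 70.365 g.
Weight fraction Fe = 70.365 / 456.994 = 0.1540.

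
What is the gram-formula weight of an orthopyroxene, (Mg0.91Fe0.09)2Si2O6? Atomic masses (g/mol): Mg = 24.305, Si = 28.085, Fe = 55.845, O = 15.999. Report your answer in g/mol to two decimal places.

206.45 g/mol

Mg: 1.82 × 24.305 = 44.2351
Fe: 0.18 × 55.845 = 10.0521
Si: 2 × 28.085 = 56.1700
O: 6 × 15.999 = 95.9940
Summing the contributions gives the formula mass.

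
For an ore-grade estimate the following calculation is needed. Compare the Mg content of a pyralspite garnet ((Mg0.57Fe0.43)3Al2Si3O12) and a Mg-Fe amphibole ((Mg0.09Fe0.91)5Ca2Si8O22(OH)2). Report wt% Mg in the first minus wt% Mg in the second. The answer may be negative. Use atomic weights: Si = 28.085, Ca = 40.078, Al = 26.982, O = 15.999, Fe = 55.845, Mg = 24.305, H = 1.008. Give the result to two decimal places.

First mineral: 41.562 g Mg in 443.809 g formula = 9.36 wt% Mg.
Second mineral: 10.937 g Mg in 955.860 g formula = 1.14 wt% Mg.
9.36% − 1.14% gives a difference of 8.22 percentage points.

8.22 percentage points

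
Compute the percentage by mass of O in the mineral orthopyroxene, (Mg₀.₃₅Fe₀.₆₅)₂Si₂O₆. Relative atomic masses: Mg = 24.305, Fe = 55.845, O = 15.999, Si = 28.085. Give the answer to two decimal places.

Molar mass of (Mg₀.₃₅Fe₀.₆₅)₂Si₂O₆: 0.70×24.305 + 1.30×55.845 + 2×28.085 + 6×15.999 = 241.776 g/mol.
Mass of O per formula unit: 6 × 15.999 = 95.994 g.
Weight fraction O = 95.994 / 241.776 = 0.3970.

39.70 wt%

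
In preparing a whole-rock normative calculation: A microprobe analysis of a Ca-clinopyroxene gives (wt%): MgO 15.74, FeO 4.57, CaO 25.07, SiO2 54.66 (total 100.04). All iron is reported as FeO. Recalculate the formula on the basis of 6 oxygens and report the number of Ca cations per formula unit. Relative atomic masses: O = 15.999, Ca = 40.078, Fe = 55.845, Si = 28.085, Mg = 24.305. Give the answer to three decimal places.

MgO (M=40.304): mol = 0.39053; Mg = 0.39053, O = 0.39053.
FeO (M=71.844): mol = 0.06361; Fe = 0.06361, O = 0.06361.
CaO (M=56.077): mol = 0.44706; Ca = 0.44706, O = 0.44706.
SiO2 (M=60.083): mol = 0.90974; Si = 0.90974, O = 1.81948.
ΣO = 2.72068; factor = 6/ΣO = 2.20533.
Ca apfu = 0.44706 × 2.20533 = 0.986.

0.986 Ca apfu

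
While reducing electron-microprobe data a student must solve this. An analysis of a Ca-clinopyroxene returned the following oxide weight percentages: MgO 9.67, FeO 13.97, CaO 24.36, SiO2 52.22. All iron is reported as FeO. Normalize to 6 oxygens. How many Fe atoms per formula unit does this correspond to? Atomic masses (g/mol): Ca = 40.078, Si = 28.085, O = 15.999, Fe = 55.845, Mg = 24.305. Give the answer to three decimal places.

0.448 Fe apfu

MgO: 9.67/40.304 = 0.23993 mol → 0.23993 mol Mg, 0.23993 mol O.
FeO: 13.97/71.844 = 0.19445 mol → 0.19445 mol Fe, 0.19445 mol O.
CaO: 24.36/56.077 = 0.43440 mol → 0.43440 mol Ca, 0.43440 mol O.
SiO2: 52.22/60.083 = 0.86913 mol → 0.86913 mol Si, 1.73826 mol O.
Total oxygen = 2.60704 mol. Normalization factor = 6/2.60704 = 2.30146.
Fe per 6 O = 0.19445 × 2.30146 = 0.448.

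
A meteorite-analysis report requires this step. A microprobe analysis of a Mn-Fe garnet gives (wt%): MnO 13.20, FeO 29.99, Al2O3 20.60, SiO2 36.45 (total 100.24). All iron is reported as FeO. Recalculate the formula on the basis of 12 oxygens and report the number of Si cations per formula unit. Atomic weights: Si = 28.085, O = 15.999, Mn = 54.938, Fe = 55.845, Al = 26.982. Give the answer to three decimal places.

MnO: 13.20/70.937 = 0.18608 mol → 0.18608 mol Mn, 0.18608 mol O.
FeO: 29.99/71.844 = 0.41743 mol → 0.41743 mol Fe, 0.41743 mol O.
Al2O3: 20.60/101.961 = 0.20204 mol → 0.40408 mol Al, 0.60612 mol O.
SiO2: 36.45/60.083 = 0.60666 mol → 0.60666 mol Si, 1.21332 mol O.
Total oxygen = 2.42295 mol. Normalization factor = 12/2.42295 = 4.95264.
Si per 12 O = 0.60666 × 4.95264 = 3.005.

3.005 Si apfu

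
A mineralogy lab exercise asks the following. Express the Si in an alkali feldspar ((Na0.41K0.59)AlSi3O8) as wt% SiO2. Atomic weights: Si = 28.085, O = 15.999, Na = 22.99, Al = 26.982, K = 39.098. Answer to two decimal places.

66.34 wt%

M((Na0.41K0.59)AlSi3O8) = 271.723 g/mol; M(SiO2) = 60.083 g/mol.
Moles SiO2 per formula unit = 3 Si ÷ 1 = 3.0000.
SiO2 fraction = (3.0000 × 60.083) / 271.723 = 180.249/271.723 = 0.6634.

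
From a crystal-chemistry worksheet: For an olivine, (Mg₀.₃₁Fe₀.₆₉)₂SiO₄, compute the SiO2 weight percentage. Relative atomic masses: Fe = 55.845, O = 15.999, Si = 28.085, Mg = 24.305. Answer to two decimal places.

Formula mass = 184.216 g/mol.
1 Si → 1.0000 mol SiO2 per formula unit; M(SiO2) = 60.083, so SiO2 mass = 60.083 g.
60.083/184.216 × 100 = 32.62 wt%.

32.62 wt%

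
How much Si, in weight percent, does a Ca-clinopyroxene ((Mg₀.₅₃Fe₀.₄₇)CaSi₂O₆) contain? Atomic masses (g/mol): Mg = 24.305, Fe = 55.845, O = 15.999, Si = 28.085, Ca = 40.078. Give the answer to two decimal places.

24.28 weight percent

M((Mg₀.₅₃Fe₀.₄₇)CaSi₂O₆) = 231.371 g/mol.
Si contributes 2 × 28.085 = 56.170 g per mole.
56.170/231.371 = 0.2428 → 24.28%.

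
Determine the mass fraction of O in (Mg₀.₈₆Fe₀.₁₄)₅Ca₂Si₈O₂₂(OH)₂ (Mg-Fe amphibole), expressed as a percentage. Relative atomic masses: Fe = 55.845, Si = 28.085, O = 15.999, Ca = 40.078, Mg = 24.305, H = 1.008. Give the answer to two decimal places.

46.02 wt%

Molar mass of (Mg₀.₈₆Fe₀.₁₄)₅Ca₂Si₈O₂₂(OH)₂: 4.30*24.305 + 0.70*55.845 + 2*40.078 + 8*28.085 + 24*15.999 + 2*1.008 = 834.431 g/mol.
Mass of O per formula unit: 24 × 15.999 = 383.976 g.
Weight fraction O = 383.976 / 834.431 = 0.4602.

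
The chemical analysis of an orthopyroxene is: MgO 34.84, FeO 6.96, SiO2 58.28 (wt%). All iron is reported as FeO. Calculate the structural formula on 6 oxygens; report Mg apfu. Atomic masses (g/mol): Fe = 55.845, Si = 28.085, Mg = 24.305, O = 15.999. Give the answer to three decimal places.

34.84 wt% MgO ÷ 40.304 g/mol = 0.86443 mol, giving 0.86443 Mg and 0.86443 O.
6.96 wt% FeO ÷ 71.844 g/mol = 0.09688 mol, giving 0.09688 Fe and 0.09688 O.
58.28 wt% SiO2 ÷ 60.083 g/mol = 0.96999 mol, giving 0.96999 Si and 1.93998 O.
Oxygen sums to 2.90129; scaling by 6/2.90129 = 2.06805 puts the formula on 6 O.
Mg: 0.86443 × 2.06805 = 1.788 atoms per formula unit.

1.788 Mg apfu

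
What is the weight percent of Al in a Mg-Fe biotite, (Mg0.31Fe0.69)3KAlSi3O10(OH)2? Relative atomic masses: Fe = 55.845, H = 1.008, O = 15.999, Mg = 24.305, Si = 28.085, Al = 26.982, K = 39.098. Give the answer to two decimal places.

5.59 mass %

M((Mg0.31Fe0.69)3KAlSi3O10(OH)2) = 482.542 g/mol.
Al contributes 1 × 26.982 = 26.982 g per mole.
26.982/482.542 = 0.0559 → 5.59%.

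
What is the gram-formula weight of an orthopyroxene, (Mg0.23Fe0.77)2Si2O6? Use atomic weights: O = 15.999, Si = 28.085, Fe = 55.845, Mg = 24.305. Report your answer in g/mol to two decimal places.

M = 0.46×24.305 + 1.54×55.845 + 2×28.085 + 6×15.999

249.35 g/mol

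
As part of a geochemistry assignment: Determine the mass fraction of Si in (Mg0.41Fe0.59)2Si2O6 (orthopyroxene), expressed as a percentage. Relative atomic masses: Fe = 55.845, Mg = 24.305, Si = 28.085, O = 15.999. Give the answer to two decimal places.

23.60 mass %

Molar mass of (Mg0.41Fe0.59)2Si2O6: 0.82*24.305 + 1.18*55.845 + 2*28.085 + 6*15.999 = 237.991 g/mol.
Mass of Si per formula unit: 2 × 28.085 = 56.170 g.
Weight fraction Si = 56.170 / 237.991 = 0.2360.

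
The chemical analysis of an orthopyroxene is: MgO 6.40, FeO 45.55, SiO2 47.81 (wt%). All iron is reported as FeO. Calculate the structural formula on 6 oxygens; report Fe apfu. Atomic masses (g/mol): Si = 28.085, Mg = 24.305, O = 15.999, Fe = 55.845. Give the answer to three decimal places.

1.595 Fe apfu

6.40 wt% MgO ÷ 40.304 g/mol = 0.15879 mol, giving 0.15879 Mg and 0.15879 O.
45.55 wt% FeO ÷ 71.844 g/mol = 0.63401 mol, giving 0.63401 Fe and 0.63401 O.
47.81 wt% SiO2 ÷ 60.083 g/mol = 0.79573 mol, giving 0.79573 Si and 1.59146 O.
Oxygen sums to 2.38426; scaling by 6/2.38426 = 2.51650 puts the formula on 6 O.
Fe: 0.63401 × 2.51650 = 1.595 atoms per formula unit.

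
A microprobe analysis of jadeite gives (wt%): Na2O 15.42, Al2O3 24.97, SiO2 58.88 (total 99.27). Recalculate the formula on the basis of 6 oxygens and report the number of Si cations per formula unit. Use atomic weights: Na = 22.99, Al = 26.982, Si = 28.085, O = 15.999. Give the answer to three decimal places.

15.42 wt% Na2O ÷ 61.979 g/mol = 0.24879 mol, giving 0.49758 Na and 0.24879 O.
24.97 wt% Al2O3 ÷ 101.961 g/mol = 0.24490 mol, giving 0.48980 Al and 0.73470 O.
58.88 wt% SiO2 ÷ 60.083 g/mol = 0.97998 mol, giving 0.97998 Si and 1.95996 O.
Oxygen sums to 2.94345; scaling by 6/2.94345 = 2.03842 puts the formula on 6 O.
Si: 0.97998 × 2.03842 = 1.998 atoms per formula unit.

1.998 Si apfu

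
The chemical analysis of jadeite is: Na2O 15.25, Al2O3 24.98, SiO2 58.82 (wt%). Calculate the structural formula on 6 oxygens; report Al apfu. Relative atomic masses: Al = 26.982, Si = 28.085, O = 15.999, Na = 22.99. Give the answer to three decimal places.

15.25 wt% Na2O ÷ 61.979 g/mol = 0.24605 mol, giving 0.49210 Na and 0.24605 O.
24.98 wt% Al2O3 ÷ 101.961 g/mol = 0.24500 mol, giving 0.49000 Al and 0.73500 O.
58.82 wt% SiO2 ÷ 60.083 g/mol = 0.97898 mol, giving 0.97898 Si and 1.95796 O.
Oxygen sums to 2.93901; scaling by 6/2.93901 = 2.04150 puts the formula on 6 O.
Al: 0.49000 × 2.04150 = 1.000 atoms per formula unit.

1.000 Al apfu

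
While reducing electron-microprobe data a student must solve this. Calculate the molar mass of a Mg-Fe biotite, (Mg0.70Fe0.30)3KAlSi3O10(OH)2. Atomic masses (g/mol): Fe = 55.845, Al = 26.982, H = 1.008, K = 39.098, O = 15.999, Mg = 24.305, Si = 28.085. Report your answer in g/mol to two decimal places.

445.64 g/mol

The formula mass is the sum 2.10×24.305 + 0.90×55.845 + 1×39.098 + 1×26.982 + 3×28.085 + 12×15.999 + 2×1.008.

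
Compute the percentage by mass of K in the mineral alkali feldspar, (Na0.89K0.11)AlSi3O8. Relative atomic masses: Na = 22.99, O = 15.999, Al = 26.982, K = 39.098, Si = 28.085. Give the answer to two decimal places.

1.63 wt%

Formula mass = 0.89*22.99 + 0.11*39.098 + 1*26.982 + 3*28.085 + 8*15.999 = 263.991 g/mol, of which 4.301 g is K.
So K makes up 4.301/263.991 = 0.0163 of the mass, i.e. 1.63%.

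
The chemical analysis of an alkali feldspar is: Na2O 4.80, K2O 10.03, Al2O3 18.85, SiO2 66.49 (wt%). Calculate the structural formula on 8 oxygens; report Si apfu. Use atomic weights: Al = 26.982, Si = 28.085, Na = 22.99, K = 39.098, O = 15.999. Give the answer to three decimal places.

Na2O: 4.80/61.979 = 0.07745 mol → 0.15490 mol Na, 0.07745 mol O.
K2O: 10.03/94.195 = 0.10648 mol → 0.21296 mol K, 0.10648 mol O.
Al2O3: 18.85/101.961 = 0.18487 mol → 0.36974 mol Al, 0.55461 mol O.
SiO2: 66.49/60.083 = 1.10664 mol → 1.10664 mol Si, 2.21328 mol O.
Total oxygen = 2.95182 mol. Normalization factor = 8/2.95182 = 2.71019.
Si per 8 O = 1.10664 × 2.71019 = 2.999.

2.999 Si apfu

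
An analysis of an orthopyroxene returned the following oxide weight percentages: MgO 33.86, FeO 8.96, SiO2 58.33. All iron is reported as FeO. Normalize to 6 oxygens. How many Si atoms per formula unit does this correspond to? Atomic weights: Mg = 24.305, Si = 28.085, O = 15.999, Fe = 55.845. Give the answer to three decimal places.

MgO (M=40.304): mol = 0.84012; Mg = 0.84012, O = 0.84012.
FeO (M=71.844): mol = 0.12471; Fe = 0.12471, O = 0.12471.
SiO2 (M=60.083): mol = 0.97082; Si = 0.97082, O = 1.94164.
ΣO = 2.90647; factor = 6/ΣO = 2.06436.
Si apfu = 0.97082 × 2.06436 = 2.004.

2.004 Si apfu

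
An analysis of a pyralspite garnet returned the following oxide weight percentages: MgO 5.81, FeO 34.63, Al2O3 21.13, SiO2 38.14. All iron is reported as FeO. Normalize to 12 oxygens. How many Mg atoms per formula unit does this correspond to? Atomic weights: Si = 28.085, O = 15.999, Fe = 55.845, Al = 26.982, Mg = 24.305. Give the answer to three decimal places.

0.687 Mg apfu

MgO: 5.81/40.304 = 0.14415 mol → 0.14415 mol Mg, 0.14415 mol O.
FeO: 34.63/71.844 = 0.48202 mol → 0.48202 mol Fe, 0.48202 mol O.
Al2O3: 21.13/101.961 = 0.20724 mol → 0.41448 mol Al, 0.62172 mol O.
SiO2: 38.14/60.083 = 0.63479 mol → 0.63479 mol Si, 1.26958 mol O.
Total oxygen = 2.51747 mol. Normalization factor = 12/2.51747 = 4.76669.
Mg per 12 O = 0.14415 × 4.76669 = 0.687.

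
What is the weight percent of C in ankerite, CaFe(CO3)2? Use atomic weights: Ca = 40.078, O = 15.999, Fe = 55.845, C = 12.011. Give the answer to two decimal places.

11.12 mass %

M(CaFe(CO3)2) = 215.939 g/mol.
C contributes 2 × 12.011 = 24.022 g per mole.
24.022/215.939 = 0.1112 → 11.12%.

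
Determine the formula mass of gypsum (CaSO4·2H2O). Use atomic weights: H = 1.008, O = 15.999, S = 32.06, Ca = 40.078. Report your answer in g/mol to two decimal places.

172.16 g/mol

The formula mass is the sum 1*40.078 + 1*32.06 + 6*15.999 + 4*1.008.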